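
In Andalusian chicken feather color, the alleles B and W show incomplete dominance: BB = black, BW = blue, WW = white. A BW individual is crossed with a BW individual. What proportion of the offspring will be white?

Punnett square for BW × BW:
Offspring genotypes: 1 BB, 2 BW, 1 WW
Phenotype counts: 1 black, 2 blue, 1 white
white: 1 out of 4
Probability: 1/4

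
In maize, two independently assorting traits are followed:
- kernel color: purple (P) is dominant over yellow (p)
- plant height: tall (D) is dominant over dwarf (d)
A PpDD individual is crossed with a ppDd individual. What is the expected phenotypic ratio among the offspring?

Dihybrid cross PpDD × ppDd — consider each gene separately:
kernel color: Pp × pp → 2 Pp, 2 pp → 2 P_ : 2 pp (out of 4)
plant height: DD × Dd → 2 DD, 2 Dd → 4 D_ (out of 4)
Combine (counts out of 4 × 4 = 16): purple/tall (P_D_) = 2×4 = 8; yellow/tall (ppD_) = 2×4 = 8
Phenotype counts (out of 16): 8 purple/tall, 8 yellow/tall
Ratio: 1 purple/tall : 1 yellow/tall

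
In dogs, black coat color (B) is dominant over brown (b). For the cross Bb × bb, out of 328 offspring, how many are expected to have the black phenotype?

Punnett square for Bb × bb:
Offspring genotypes: 2 Bb, 2 bb
Total offspring: 4
Count with target: 2
Probability: 2/4 = 1/2
Expected count = 1/2 × 328 = 164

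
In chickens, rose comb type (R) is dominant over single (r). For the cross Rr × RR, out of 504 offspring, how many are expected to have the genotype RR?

Punnett square for Rr × RR:
Offspring genotypes: 2 RR, 2 Rr
Total offspring: 4
Count with target: 2
Probability: 2/4 = 1/2
Expected count = 1/2 × 504 = 252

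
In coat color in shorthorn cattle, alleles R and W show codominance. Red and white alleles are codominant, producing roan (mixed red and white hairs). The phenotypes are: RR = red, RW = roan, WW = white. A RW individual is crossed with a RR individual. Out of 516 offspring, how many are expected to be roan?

Punnett square for RW × RR:
Offspring genotypes: 2 RR, 2 RW
Phenotype counts: 2 red, 2 roan
roan: 2 out of 4 → fraction 1/2
Expected count = 1/2 × 516 = 258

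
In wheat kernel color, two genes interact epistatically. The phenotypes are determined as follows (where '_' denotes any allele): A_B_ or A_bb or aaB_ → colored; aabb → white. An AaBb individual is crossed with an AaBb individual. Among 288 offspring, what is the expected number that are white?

Cross: AaBb × AaBb — consider each gene separately:
A gene: Aa × Aa → 1 AA, 2 Aa, 1 aa → 3 A_ : 1 aa (out of 4)
B gene: Bb × Bb → 1 BB, 2 Bb, 1 bb → 3 B_ : 1 bb (out of 4)
Genotype classes (out of 4 × 4 = 16): A_B_ = 3×3 = 9; A_bb = 3×1 = 3; aaB_ = 1×3 = 3; aabb = 1×1 = 1
Apply the phenotype rules: A_B_ (9) + A_bb (3) + aaB_ (3) → colored; aabb (1) → white
Phenotype counts (out of 16): 15 colored, 1 white
white: 1 out of 16 → fraction 1/16
Expected count = 1/16 × 288 = 18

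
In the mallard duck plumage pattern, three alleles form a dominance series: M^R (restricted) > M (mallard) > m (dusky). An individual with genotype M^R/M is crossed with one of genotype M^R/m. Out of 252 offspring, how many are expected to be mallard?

Cross: M^R/M × M^R/m
Allele dominance: M^R > M > m
Offspring genotypes: 1 M^R/M^R, 1 M^R/m, 1 M^R/M, 1 M/m
Phenotype counts: 3 restricted, 1 mallard
mallard: 1 out of 4 → fraction 1/4
Expected count = 1/4 × 252 = 63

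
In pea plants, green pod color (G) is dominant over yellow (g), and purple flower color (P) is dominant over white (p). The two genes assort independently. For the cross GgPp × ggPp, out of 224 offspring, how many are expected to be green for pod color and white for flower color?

Dihybrid cross GgPp × ggPp — consider each gene separately:
pod color: Gg × gg → 2 Gg, 2 gg → 2 G_ : 2 gg (out of 4)
flower color: Pp × Pp → 1 PP, 2 Pp, 1 pp → 3 P_ : 1 pp (out of 4)
Looking for: green (G_) and white (pp)
P(green) = 2/4, P(white) = 1/4
P(both) = 2/4 × 1/4 = 2/16 = 1/8
Expected count = 1/8 × 224 = 28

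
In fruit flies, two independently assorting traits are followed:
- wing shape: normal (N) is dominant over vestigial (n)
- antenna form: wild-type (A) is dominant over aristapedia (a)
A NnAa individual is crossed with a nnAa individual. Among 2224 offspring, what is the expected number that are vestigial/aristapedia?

Dihybrid cross NnAa × nnAa — consider each gene separately:
wing shape: Nn × nn → 2 Nn, 2 nn → 2 N_ : 2 nn (out of 4)
antenna form: Aa × Aa → 1 AA, 2 Aa, 1 aa → 3 A_ : 1 aa (out of 4)
Combine (counts out of 4 × 4 = 16): normal/wild-type (N_A_) = 2×3 = 6; normal/aristapedia (N_aa) = 2×1 = 2; vestigial/wild-type (nnA_) = 2×3 = 6; vestigial/aristapedia (nnaa) = 2×1 = 2
Phenotype counts (out of 16): 6 normal/wild-type, 2 normal/aristapedia, 6 vestigial/wild-type, 2 vestigial/aristapedia
vestigial/aristapedia: 2 out of 16 → fraction 1/8
Expected count = 1/8 × 2224 = 278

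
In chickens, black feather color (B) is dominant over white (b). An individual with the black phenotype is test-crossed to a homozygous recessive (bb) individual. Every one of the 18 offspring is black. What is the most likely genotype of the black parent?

Test cross: ? × bb
All offspring are black.
If the unknown parent were heterozygous (Bb), about half of 18 offspring would be white; none are. The unknown parent is most likely homozygous dominant (BB).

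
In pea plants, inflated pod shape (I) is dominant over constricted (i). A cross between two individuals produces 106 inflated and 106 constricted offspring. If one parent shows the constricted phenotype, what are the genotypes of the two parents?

Observed offspring: 106 inflated, 106 constricted
The observed ratio simplifies to 1:1. One parent shows constricted, so its genotype must be ii. A 1:1 offspring split requires the other parent to be heterozygous (Ii).
Parent genotypes: ii × Ii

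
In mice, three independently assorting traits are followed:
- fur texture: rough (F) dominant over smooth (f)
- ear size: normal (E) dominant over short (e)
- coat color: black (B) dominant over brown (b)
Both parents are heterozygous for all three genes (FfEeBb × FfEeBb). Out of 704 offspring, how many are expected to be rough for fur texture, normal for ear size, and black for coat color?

Trihybrid cross: FfEeBb × FfEeBb
Each trait segregates independently with a 3:1 phenotypic ratio, so each gene contributes 3/4 (dominant) or 1/4 (recessive).
Target: rough (fur texture), normal (ear size), black (coat color)
Probability = product of independent per-trait probabilities
= 3/4 × 3/4 × 3/4 = 27/64
Expected count = 27/64 × 704 = 297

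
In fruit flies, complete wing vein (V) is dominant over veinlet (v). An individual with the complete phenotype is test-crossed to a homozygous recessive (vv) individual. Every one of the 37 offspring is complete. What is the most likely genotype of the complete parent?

Test cross: ? × vv
All offspring are complete.
If the unknown parent were heterozygous (Vv), about half of 37 offspring would be veinlet; none are. The unknown parent is most likely homozygous dominant (VV).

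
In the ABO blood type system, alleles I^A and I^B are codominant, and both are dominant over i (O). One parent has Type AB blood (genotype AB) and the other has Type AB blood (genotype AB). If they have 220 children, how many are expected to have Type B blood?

Cross: AB × AB
Possible offspring genotypes: 1 AA, 2 AB, 1 BB
Blood type counts: 1 Type A, 2 Type AB, 1 Type B
Probability of Type B: 1/4
Expected count = 1/4 × 220 = 55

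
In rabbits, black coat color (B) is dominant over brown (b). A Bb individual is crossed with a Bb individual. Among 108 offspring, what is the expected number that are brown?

Punnett square for Bb × Bb:
Offspring genotypes: 1 BB, 2 Bb, 1 bb
black: 3, brown: 1
brown: 1 out of 4 → fraction 1/4
Expected count = 1/4 × 108 = 27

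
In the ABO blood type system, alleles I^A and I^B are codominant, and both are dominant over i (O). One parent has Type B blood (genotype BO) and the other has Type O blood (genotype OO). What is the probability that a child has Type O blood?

Cross: BO × OO
Possible offspring genotypes: 2 BO, 2 OO
Blood type counts: 2 Type B, 2 Type O
Probability of Type O: 2/4 = 1/2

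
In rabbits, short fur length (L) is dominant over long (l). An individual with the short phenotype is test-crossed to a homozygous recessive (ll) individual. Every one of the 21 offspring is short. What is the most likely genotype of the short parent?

Test cross: ? × ll
All offspring are short.
If the unknown parent were heterozygous (Ll), about half of 21 offspring would be long; none are. The unknown parent is most likely homozygous dominant (LL).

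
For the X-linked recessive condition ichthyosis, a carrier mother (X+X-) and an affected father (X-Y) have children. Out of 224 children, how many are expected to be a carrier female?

Cross: X+X- × X-Y
Offspring: 1 X+X-, 1 X+Y, 1 X-X-, 1 X-Y
Probability of a carrier female: 1/4
Expected count = 1/4 × 224 = 56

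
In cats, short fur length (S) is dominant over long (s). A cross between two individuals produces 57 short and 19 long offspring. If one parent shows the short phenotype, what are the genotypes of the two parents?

Observed offspring: 57 short, 19 long
The observed ratio simplifies to 3:1. Long (ss) offspring appear, so each parent must contribute one s allele. The parent stated to show short carries S, so it is Ss. The other parent is then either Ss or ss: Ss × ss would give a 1:1 split, whereas Ss × Ss gives 3:1 — matching the data. So both parents are heterozygous (Ss × Ss).
Parent genotypes: Ss × Ss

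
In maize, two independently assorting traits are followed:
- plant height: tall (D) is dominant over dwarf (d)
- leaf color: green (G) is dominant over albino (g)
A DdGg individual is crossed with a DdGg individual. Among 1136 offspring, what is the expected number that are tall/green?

Dihybrid cross DdGg × DdGg — consider each gene separately:
plant height: Dd × Dd → 1 DD, 2 Dd, 1 dd → 3 D_ : 1 dd (out of 4)
leaf color: Gg × Gg → 1 GG, 2 Gg, 1 gg → 3 G_ : 1 gg (out of 4)
Combine (counts out of 4 × 4 = 16): tall/green (D_G_) = 3×3 = 9; tall/albino (D_gg) = 3×1 = 3; dwarf/green (ddG_) = 1×3 = 3; dwarf/albino (ddgg) = 1×1 = 1
Phenotype counts (out of 16): 9 tall/green, 3 tall/albino, 3 dwarf/green, 1 dwarf/albino
tall/green: 9 out of 16 → fraction 9/16
Expected count = 9/16 × 1136 = 639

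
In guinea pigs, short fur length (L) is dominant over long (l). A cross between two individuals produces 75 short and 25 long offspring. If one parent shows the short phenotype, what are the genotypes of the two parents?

Observed offspring: 75 short, 25 long
The observed ratio simplifies to 3:1. Long (ll) offspring appear, so each parent must contribute one l allele. The parent stated to show short carries L, so it is Ll. The other parent is then either Ll or ll: Ll × ll would give a 1:1 split, whereas Ll × Ll gives 3:1 — matching the data. So both parents are heterozygous (Ll × Ll).
Parent genotypes: Ll × Ll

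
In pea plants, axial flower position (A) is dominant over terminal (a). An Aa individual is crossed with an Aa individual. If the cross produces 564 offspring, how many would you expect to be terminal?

Punnett square for Aa × Aa:
Offspring genotypes: 1 AA, 2 Aa, 1 aa
axial: 3, terminal: 1
terminal: 1 out of 4 → fraction 1/4
Expected count = 1/4 × 564 = 141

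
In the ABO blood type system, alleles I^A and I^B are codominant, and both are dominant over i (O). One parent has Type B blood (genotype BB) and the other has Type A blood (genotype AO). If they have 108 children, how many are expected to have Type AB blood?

Cross: BB × AO
Possible offspring genotypes: 2 AB, 2 BO
Blood type counts: 2 Type AB, 2 Type B
Probability of Type AB: 2/4 = 1/2
Expected count = 1/2 × 108 = 54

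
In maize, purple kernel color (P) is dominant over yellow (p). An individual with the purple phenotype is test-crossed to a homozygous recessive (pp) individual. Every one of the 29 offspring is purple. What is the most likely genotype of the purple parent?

Test cross: ? × pp
All offspring are purple.
If the unknown parent were heterozygous (Pp), about half of 29 offspring would be yellow; none are. The unknown parent is most likely homozygous dominant (PP).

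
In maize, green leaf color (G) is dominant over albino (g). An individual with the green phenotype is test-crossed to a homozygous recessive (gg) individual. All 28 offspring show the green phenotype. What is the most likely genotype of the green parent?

Test cross: ? × gg
All offspring are green.
If the unknown parent were heterozygous (Gg), about half of 28 offspring would be albino; none are. The unknown parent is most likely homozygous dominant (GG).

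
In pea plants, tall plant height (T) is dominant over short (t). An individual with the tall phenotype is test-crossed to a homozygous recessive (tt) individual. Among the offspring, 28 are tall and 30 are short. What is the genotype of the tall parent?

Test cross: ? × tt
Offspring: 28 tall, 30 short — approximately 1:1.
A 1:1 ratio in a test cross indicates the unknown parent is heterozygous (Tt).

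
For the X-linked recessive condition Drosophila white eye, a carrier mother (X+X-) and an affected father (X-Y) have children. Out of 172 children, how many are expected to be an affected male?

Cross: X+X- × X-Y
Offspring: 1 X+X-, 1 X+Y, 1 X-X-, 1 X-Y
Probability of an affected male: 1/4
Expected count = 1/4 × 172 = 43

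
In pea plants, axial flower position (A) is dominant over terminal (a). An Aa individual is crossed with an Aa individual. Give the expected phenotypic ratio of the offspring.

Punnett square for Aa × Aa:
Offspring genotypes: 1 AA, 2 Aa, 1 aa
axial: 3, terminal: 1
Ratio: 3:1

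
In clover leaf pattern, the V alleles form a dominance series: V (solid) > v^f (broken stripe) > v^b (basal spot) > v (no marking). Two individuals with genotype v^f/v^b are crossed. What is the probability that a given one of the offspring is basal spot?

Cross: v^f/v^b × v^f/v^b
Allele dominance: V > v^f > v^b > v
Offspring genotypes: 1 v^f/v^f, 2 v^f/v^b, 1 v^b/v^b
Phenotype counts: 3 broken stripe, 1 basal spot
basal spot: 1 out of 4
Probability: 1/4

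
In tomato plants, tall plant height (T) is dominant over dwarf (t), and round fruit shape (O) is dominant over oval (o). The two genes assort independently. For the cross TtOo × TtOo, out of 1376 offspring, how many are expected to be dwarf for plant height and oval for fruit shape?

Dihybrid cross TtOo × TtOo — consider each gene separately:
plant height: Tt × Tt → 1 TT, 2 Tt, 1 tt → 3 T_ : 1 tt (out of 4)
fruit shape: Oo × Oo → 1 OO, 2 Oo, 1 oo → 3 O_ : 1 oo (out of 4)
Looking for: dwarf (tt) and oval (oo)
P(dwarf) = 1/4, P(oval) = 1/4
P(both) = 1/4 × 1/4 = 1/16
Expected count = 1/16 × 1376 = 86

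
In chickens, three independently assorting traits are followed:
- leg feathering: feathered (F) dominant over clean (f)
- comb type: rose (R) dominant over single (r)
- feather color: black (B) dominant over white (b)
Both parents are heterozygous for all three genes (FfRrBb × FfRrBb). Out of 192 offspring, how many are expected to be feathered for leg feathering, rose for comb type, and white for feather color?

Trihybrid cross: FfRrBb × FfRrBb
Each trait segregates independently with a 3:1 phenotypic ratio, so each gene contributes 3/4 (dominant) or 1/4 (recessive).
Target: feathered (leg feathering), rose (comb type), white (feather color)
Probability = product of independent per-trait probabilities
= 3/4 × 3/4 × 1/4 = 9/64
Expected count = 9/64 × 192 = 27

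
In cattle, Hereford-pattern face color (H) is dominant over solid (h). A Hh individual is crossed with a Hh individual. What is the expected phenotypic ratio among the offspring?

Punnett square for Hh × Hh:
Offspring genotypes: 1 HH, 2 Hh, 1 hh
Hereford-pattern: 3, solid: 1
Ratio: 3:1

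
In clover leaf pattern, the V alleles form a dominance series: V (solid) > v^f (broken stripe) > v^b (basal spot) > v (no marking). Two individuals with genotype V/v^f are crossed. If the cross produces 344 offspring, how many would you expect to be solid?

Cross: V/v^f × V/v^f
Allele dominance: V > v^f > v^b > v
Offspring genotypes: 1 V/V, 2 V/v^f, 1 v^f/v^f
Phenotype counts: 3 solid, 1 broken stripe
solid: 3 out of 4 → fraction 3/4
Expected count = 3/4 × 344 = 258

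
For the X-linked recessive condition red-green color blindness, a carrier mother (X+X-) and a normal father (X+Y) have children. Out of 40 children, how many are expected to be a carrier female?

Cross: X+X- × X+Y
Offspring: 1 X+X+, 1 X+Y, 1 X+X-, 1 X-Y
Probability of a carrier female: 1/4
Expected count = 1/4 × 40 = 10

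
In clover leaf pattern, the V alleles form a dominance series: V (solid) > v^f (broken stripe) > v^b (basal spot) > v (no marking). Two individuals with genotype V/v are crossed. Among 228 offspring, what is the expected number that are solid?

Cross: V/v × V/v
Allele dominance: V > v^f > v^b > v
Offspring genotypes: 1 V/V, 2 V/v, 1 v/v
Phenotype counts: 3 solid, 1 unmarked
solid: 3 out of 4 → fraction 3/4
Expected count = 3/4 × 228 = 171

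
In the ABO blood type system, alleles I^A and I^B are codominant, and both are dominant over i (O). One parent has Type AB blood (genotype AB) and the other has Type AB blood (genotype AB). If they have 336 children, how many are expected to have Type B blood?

Cross: AB × AB
Possible offspring genotypes: 1 AA, 2 AB, 1 BB
Blood type counts: 1 Type A, 2 Type AB, 1 Type B
Probability of Type B: 1/4
Expected count = 1/4 × 336 = 84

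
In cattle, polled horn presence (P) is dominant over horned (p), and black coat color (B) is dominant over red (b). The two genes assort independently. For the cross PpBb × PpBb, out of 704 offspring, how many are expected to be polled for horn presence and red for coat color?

Dihybrid cross PpBb × PpBb — consider each gene separately:
horn presence: Pp × Pp → 1 PP, 2 Pp, 1 pp → 3 P_ : 1 pp (out of 4)
coat color: Bb × Bb → 1 BB, 2 Bb, 1 bb → 3 B_ : 1 bb (out of 4)
Looking for: polled (P_) and red (bb)
P(polled) = 3/4, P(red) = 1/4
P(both) = 3/4 × 1/4 = 3/16
Expected count = 3/16 × 704 = 132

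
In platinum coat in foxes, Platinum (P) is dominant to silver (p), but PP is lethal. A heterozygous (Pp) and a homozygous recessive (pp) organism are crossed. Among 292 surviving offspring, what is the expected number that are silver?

Cross: Pp × pp
Punnett square offspring (before lethality): 2 Pp, 2 pp
No PP offspring are produced in this cross.
silver: 2 out of 4 → fraction 1/2
Expected count = 1/2 × 292 = 146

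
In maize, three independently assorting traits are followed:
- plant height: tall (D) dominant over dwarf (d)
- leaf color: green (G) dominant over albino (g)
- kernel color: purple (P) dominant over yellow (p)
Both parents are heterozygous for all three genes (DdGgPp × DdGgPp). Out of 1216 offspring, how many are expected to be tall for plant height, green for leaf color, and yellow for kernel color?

Trihybrid cross: DdGgPp × DdGgPp
Each trait segregates independently with a 3:1 phenotypic ratio, so each gene contributes 3/4 (dominant) or 1/4 (recessive).
Target: tall (plant height), green (leaf color), yellow (kernel color)
Probability = product of independent per-trait probabilities
= 3/4 × 3/4 × 1/4 = 9/64
Expected count = 9/64 × 1216 = 171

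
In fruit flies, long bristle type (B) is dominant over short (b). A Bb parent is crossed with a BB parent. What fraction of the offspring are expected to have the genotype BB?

Punnett square for Bb × BB:
Offspring genotypes: 2 BB, 2 Bb
Total offspring: 4
Count with target: 2
Probability: 2/4 = 1/2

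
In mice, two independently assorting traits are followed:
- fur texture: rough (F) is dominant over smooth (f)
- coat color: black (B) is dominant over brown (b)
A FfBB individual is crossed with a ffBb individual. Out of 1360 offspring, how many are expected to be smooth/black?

Dihybrid cross FfBB × ffBb — consider each gene separately:
fur texture: Ff × ff → 2 Ff, 2 ff → 2 F_ : 2 ff (out of 4)
coat color: BB × Bb → 2 BB, 2 Bb → 4 B_ (out of 4)
Combine (counts out of 4 × 4 = 16): rough/black (F_B_) = 2×4 = 8; smooth/black (ffB_) = 2×4 = 8
Phenotype counts (out of 16): 8 rough/black, 8 smooth/black
smooth/black: 8 out of 16 → fraction 1/2
Expected count = 1/2 × 1360 = 680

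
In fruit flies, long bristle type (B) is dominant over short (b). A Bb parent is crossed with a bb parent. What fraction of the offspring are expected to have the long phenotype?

Punnett square for Bb × bb:
Offspring genotypes: 2 Bb, 2 bb
Total offspring: 4
Count with target: 2
Probability: 2/4 = 1/2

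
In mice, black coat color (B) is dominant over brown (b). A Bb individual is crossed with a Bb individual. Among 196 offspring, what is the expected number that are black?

Punnett square for Bb × Bb:
Offspring genotypes: 1 BB, 2 Bb, 1 bb
black: 3, brown: 1
black: 3 out of 4 → fraction 3/4
Expected count = 3/4 × 196 = 147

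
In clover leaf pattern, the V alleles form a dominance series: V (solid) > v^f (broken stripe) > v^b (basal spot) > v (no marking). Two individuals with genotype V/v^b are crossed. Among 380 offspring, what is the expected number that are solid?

Cross: V/v^b × V/v^b
Allele dominance: V > v^f > v^b > v
Offspring genotypes: 1 V/V, 2 V/v^b, 1 v^b/v^b
Phenotype counts: 3 solid, 1 basal spot
solid: 3 out of 4 → fraction 3/4
Expected count = 3/4 × 380 = 285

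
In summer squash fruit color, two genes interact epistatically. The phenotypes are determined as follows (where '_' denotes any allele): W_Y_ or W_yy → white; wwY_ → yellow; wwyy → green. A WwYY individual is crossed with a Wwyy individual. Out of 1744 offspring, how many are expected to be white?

Cross: WwYY × Wwyy — consider each gene separately:
W gene: Ww × Ww → 1 WW, 2 Ww, 1 ww → 3 W_ : 1 ww (out of 4)
Y gene: YY × yy → 4 Yy → 4 Y_ (out of 4)
Genotype classes (out of 4 × 4 = 16): W_Y_ = 3×4 = 12; wwY_ = 1×4 = 4
Apply the phenotype rules: W_Y_ (12) → white; wwY_ (4) → yellow
Phenotype counts (out of 16): 12 white, 4 yellow
white: 12 out of 16 → fraction 3/4
Expected count = 3/4 × 1744 = 1308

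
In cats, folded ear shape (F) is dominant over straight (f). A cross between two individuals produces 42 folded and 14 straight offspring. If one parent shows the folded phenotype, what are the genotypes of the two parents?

Observed offspring: 42 folded, 14 straight
The observed ratio simplifies to 3:1. Straight (ff) offspring appear, so each parent must contribute one f allele. The parent stated to show folded carries F, so it is Ff. The other parent is then either Ff or ff: Ff × ff would give a 1:1 split, whereas Ff × Ff gives 3:1 — matching the data. So both parents are heterozygous (Ff × Ff).
Parent genotypes: Ff × Ff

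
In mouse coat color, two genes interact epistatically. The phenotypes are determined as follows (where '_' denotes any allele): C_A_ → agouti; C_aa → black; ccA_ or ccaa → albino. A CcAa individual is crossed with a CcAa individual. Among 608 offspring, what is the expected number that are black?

Cross: CcAa × CcAa — consider each gene separately:
C gene: Cc × Cc → 1 CC, 2 Cc, 1 cc → 3 C_ : 1 cc (out of 4)
A gene: Aa × Aa → 1 AA, 2 Aa, 1 aa → 3 A_ : 1 aa (out of 4)
Genotype classes (out of 4 × 4 = 16): C_A_ = 3×3 = 9; C_aa = 3×1 = 3; ccA_ = 1×3 = 3; ccaa = 1×1 = 1
Apply the phenotype rules: C_A_ (9) → agouti; C_aa (3) → black; ccA_ (3) + ccaa (1) → albino
Phenotype counts (out of 16): 9 agouti, 3 black, 4 albino
black: 3 out of 16 → fraction 3/16
Expected count = 3/16 × 608 = 114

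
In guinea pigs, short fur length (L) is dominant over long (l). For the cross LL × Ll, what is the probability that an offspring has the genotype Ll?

Punnett square for LL × Ll:
Offspring genotypes: 2 LL, 2 Ll
Total offspring: 4
Count with target: 2
Probability: 2/4 = 1/2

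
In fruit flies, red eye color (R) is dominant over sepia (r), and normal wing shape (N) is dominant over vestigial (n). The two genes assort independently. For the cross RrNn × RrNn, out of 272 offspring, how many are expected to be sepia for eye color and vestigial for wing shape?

Dihybrid cross RrNn × RrNn — consider each gene separately:
eye color: Rr × Rr → 1 RR, 2 Rr, 1 rr → 3 R_ : 1 rr (out of 4)
wing shape: Nn × Nn → 1 NN, 2 Nn, 1 nn → 3 N_ : 1 nn (out of 4)
Looking for: sepia (rr) and vestigial (nn)
P(sepia) = 1/4, P(vestigial) = 1/4
P(both) = 1/4 × 1/4 = 1/16
Expected count = 1/16 × 272 = 17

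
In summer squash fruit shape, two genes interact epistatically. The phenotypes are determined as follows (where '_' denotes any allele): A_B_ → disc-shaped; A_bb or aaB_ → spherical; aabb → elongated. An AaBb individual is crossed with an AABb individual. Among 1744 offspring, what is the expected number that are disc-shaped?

Cross: AaBb × AABb — consider each gene separately:
A gene: Aa × AA → 2 AA, 2 Aa → 4 A_ (out of 4)
B gene: Bb × Bb → 1 BB, 2 Bb, 1 bb → 3 B_ : 1 bb (out of 4)
Genotype classes (out of 4 × 4 = 16): A_B_ = 4×3 = 12; A_bb = 4×1 = 4
Apply the phenotype rules: A_B_ (12) → disc-shaped; A_bb (4) → spherical
Phenotype counts (out of 16): 12 disc-shaped, 4 spherical
disc-shaped: 12 out of 16 → fraction 3/4
Expected count = 3/4 × 1744 = 1308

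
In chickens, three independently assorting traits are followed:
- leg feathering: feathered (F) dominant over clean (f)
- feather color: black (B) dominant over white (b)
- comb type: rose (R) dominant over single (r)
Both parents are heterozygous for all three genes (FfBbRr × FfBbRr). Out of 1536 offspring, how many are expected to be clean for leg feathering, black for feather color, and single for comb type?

Trihybrid cross: FfBbRr × FfBbRr
Each trait segregates independently with a 3:1 phenotypic ratio, so each gene contributes 3/4 (dominant) or 1/4 (recessive).
Target: clean (leg feathering), black (feather color), single (comb type)
Probability = product of independent per-trait probabilities
= 1/4 × 3/4 × 1/4 = 3/64
Expected count = 3/64 × 1536 = 72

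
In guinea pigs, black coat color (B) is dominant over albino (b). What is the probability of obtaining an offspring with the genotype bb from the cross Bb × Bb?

Punnett square for Bb × Bb:
Offspring genotypes: 1 BB, 2 Bb, 1 bb
Total offspring: 4
Count with target: 1
Probability: 1/4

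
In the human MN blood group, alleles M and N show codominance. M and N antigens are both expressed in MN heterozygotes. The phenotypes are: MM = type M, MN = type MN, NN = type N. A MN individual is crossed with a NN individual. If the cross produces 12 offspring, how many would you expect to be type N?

Punnett square for MN × NN:
Offspring genotypes: 2 MN, 2 NN
Phenotype counts: 2 type MN, 2 type N
type N: 2 out of 4 → fraction 1/2
Expected count = 1/2 × 12 = 6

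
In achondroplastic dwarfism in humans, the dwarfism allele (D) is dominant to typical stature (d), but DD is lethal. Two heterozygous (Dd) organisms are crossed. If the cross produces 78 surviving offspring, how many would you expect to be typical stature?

Cross: Dd × Dd
Punnett square offspring (before lethality): 1 DD, 2 Dd, 1 dd
The DD genotype is lethal (embryos die); surviving offspring: 2 Dd, 1 dd
typical stature: 1 out of 3 → fraction 1/3
Expected count = 1/3 × 78 = 26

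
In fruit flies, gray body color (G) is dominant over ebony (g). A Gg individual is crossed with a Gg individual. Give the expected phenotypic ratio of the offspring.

Punnett square for Gg × Gg:
Offspring genotypes: 1 GG, 2 Gg, 1 gg
gray: 3, ebony: 1
Ratio: 3:1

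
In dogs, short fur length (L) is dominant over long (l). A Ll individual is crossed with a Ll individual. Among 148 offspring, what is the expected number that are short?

Punnett square for Ll × Ll:
Offspring genotypes: 1 LL, 2 Ll, 1 ll
short: 3, long: 1
short: 3 out of 4 → fraction 3/4
Expected count = 3/4 × 148 = 111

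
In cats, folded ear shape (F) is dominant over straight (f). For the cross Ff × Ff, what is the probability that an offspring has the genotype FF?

Punnett square for Ff × Ff:
Offspring genotypes: 1 FF, 2 Ff, 1 ff
Total offspring: 4
Count with target: 1
Probability: 1/4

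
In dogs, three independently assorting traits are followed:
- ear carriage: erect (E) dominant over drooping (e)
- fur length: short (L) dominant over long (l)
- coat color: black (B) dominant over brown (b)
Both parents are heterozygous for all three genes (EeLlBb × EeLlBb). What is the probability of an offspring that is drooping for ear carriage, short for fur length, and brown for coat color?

Trihybrid cross: EeLlBb × EeLlBb
Each trait segregates independently with a 3:1 phenotypic ratio, so each gene contributes 3/4 (dominant) or 1/4 (recessive).
Target: drooping (ear carriage), short (fur length), brown (coat color)
Probability = product of independent per-trait probabilities
= 1/4 × 3/4 × 1/4 = 3/64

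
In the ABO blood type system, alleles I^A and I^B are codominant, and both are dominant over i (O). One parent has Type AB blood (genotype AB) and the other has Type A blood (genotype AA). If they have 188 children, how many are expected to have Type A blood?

Cross: AB × AA
Possible offspring genotypes: 2 AA, 2 AB
Blood type counts: 2 Type A, 2 Type AB
Probability of Type A: 2/4 = 1/2
Expected count = 1/2 × 188 = 94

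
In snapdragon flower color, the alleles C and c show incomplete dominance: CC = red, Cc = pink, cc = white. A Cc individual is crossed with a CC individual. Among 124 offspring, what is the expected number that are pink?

Punnett square for Cc × CC:
Offspring genotypes: 2 CC, 2 Cc
Phenotype counts: 2 red, 2 pink
pink: 2 out of 4 → fraction 1/2
Expected count = 1/2 × 124 = 62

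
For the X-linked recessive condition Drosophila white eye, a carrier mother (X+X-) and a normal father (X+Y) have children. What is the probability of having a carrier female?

Cross: X+X- × X+Y
Offspring: 1 X+X+, 1 X+Y, 1 X+X-, 1 X-Y
Probability of a carrier female: 1/4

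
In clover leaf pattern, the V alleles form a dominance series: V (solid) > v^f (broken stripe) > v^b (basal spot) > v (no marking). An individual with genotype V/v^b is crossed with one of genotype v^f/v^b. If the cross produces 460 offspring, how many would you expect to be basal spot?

Cross: V/v^b × v^f/v^b
Allele dominance: V > v^f > v^b > v
Offspring genotypes: 1 V/v^f, 1 V/v^b, 1 v^f/v^b, 1 v^b/v^b
Phenotype counts: 2 solid, 1 broken stripe, 1 basal spot
basal spot: 1 out of 4 → fraction 1/4
Expected count = 1/4 × 460 = 115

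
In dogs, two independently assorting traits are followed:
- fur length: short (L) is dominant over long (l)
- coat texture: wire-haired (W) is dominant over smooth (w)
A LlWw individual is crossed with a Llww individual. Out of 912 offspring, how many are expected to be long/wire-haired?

Dihybrid cross LlWw × Llww — consider each gene separately:
fur length: Ll × Ll → 1 LL, 2 Ll, 1 ll → 3 L_ : 1 ll (out of 4)
coat texture: Ww × ww → 2 Ww, 2 ww → 2 W_ : 2 ww (out of 4)
Combine (counts out of 4 × 4 = 16): short/wire-haired (L_W_) = 3×2 = 6; short/smooth (L_ww) = 3×2 = 6; long/wire-haired (llW_) = 1×2 = 2; long/smooth (llww) = 1×2 = 2
Phenotype counts (out of 16): 6 short/wire-haired, 6 short/smooth, 2 long/wire-haired, 2 long/smooth
long/wire-haired: 2 out of 16 → fraction 1/8
Expected count = 1/8 × 912 = 114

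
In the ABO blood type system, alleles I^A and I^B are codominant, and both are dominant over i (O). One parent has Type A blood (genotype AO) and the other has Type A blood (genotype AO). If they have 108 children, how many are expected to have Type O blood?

Cross: AO × AO
Possible offspring genotypes: 1 AA, 2 AO, 1 OO
Blood type counts: 3 Type A, 1 Type O
Probability of Type O: 1/4
Expected count = 1/4 × 108 = 27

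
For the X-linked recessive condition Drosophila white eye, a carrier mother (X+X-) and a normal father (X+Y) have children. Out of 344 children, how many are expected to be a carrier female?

Cross: X+X- × X+Y
Offspring: 1 X+X+, 1 X+Y, 1 X+X-, 1 X-Y
Probability of a carrier female: 1/4
Expected count = 1/4 × 344 = 86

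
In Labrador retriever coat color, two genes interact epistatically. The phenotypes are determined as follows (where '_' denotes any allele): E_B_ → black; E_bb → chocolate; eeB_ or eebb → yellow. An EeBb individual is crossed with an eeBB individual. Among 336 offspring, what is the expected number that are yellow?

Cross: EeBb × eeBB — consider each gene separately:
E gene: Ee × ee → 2 Ee, 2 ee → 2 E_ : 2 ee (out of 4)
B gene: Bb × BB → 2 BB, 2 Bb → 4 B_ (out of 4)
Genotype classes (out of 4 × 4 = 16): E_B_ = 2×4 = 8; eeB_ = 2×4 = 8
Apply the phenotype rules: E_B_ (8) → black; eeB_ (8) → yellow
Phenotype counts (out of 16): 8 black, 8 yellow
yellow: 8 out of 16 → fraction 1/2
Expected count = 1/2 × 336 = 168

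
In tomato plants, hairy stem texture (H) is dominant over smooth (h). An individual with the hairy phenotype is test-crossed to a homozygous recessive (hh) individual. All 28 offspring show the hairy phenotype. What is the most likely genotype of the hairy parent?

Test cross: ? × hh
All offspring are hairy.
If the unknown parent were heterozygous (Hh), about half of 28 offspring would be smooth; none are. The unknown parent is most likely homozygous dominant (HH).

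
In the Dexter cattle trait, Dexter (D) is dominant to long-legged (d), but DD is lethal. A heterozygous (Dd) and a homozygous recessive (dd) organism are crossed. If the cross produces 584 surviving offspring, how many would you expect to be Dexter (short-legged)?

Cross: Dd × dd
Punnett square offspring (before lethality): 2 Dd, 2 dd
No DD offspring are produced in this cross.
Dexter (short-legged): 2 out of 4 → fraction 1/2
Expected count = 1/2 × 584 = 292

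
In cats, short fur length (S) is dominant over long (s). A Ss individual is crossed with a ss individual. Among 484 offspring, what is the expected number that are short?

Punnett square for Ss × ss:
Offspring genotypes: 2 Ss, 2 ss
short: 2, long: 2
short: 2 out of 4 → fraction 1/2
Expected count = 1/2 × 484 = 242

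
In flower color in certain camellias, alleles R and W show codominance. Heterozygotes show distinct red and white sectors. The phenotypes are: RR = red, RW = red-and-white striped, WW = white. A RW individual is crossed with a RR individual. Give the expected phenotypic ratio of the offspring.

Punnett square for RW × RR:
Offspring genotypes: 2 RR, 2 RW
Phenotype counts: 2 red, 2 red-and-white striped
Ratio: 1 red : 1 red-and-white striped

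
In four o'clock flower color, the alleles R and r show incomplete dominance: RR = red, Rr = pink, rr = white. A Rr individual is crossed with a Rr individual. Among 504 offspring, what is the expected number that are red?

Punnett square for Rr × Rr:
Offspring genotypes: 1 RR, 2 Rr, 1 rr
Phenotype counts: 1 red, 2 pink, 1 white
red: 1 out of 4 → fraction 1/4
Expected count = 1/4 × 504 = 126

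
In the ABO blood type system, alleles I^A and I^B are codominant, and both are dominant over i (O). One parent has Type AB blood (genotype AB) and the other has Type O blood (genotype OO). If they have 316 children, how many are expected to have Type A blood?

Cross: AB × OO
Possible offspring genotypes: 2 AO, 2 BO
Blood type counts: 2 Type A, 2 Type B
Probability of Type A: 2/4 = 1/2
Expected count = 1/2 × 316 = 158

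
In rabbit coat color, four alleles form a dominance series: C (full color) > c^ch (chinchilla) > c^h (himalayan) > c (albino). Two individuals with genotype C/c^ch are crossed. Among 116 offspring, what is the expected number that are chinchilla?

Cross: C/c^ch × C/c^ch
Allele dominance: C > c^ch > c^h > c
Offspring genotypes: 1 C/C, 2 C/c^ch, 1 c^ch/c^ch
Phenotype counts: 3 full color, 1 chinchilla
chinchilla: 1 out of 4 → fraction 1/4
Expected count = 1/4 × 116 = 29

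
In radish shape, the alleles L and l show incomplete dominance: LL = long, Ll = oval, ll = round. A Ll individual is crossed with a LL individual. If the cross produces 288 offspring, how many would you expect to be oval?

Punnett square for Ll × LL:
Offspring genotypes: 2 LL, 2 Ll
Phenotype counts: 2 long, 2 oval
oval: 2 out of 4 → fraction 1/2
Expected count = 1/2 × 288 = 144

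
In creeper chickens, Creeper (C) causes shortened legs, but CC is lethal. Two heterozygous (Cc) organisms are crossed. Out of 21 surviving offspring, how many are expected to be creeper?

Cross: Cc × Cc
Punnett square offspring (before lethality): 1 CC, 2 Cc, 1 cc
The CC genotype is lethal (embryos die); surviving offspring: 2 Cc, 1 cc
creeper: 2 out of 3 → fraction 2/3
Expected count = 2/3 × 21 = 14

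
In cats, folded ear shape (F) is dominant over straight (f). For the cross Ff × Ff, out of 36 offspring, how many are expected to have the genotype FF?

Punnett square for Ff × Ff:
Offspring genotypes: 1 FF, 2 Ff, 1 ff
Total offspring: 4
Count with target: 1
Probability: 1/4
Expected count = 1/4 × 36 = 9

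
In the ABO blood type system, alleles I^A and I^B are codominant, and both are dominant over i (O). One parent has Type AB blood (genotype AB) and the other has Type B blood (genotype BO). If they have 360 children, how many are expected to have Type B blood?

Cross: AB × BO
Possible offspring genotypes: 1 AB, 1 AO, 1 BB, 1 BO
Blood type counts: 1 Type AB, 1 Type A, 2 Type B
Probability of Type B: 2/4 = 1/2
Expected count = 1/2 × 360 = 180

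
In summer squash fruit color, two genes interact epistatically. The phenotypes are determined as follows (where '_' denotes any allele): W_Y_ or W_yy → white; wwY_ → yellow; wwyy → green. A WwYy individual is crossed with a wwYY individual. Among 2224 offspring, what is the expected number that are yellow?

Cross: WwYy × wwYY — consider each gene separately:
W gene: Ww × ww → 2 Ww, 2 ww → 2 W_ : 2 ww (out of 4)
Y gene: Yy × YY → 2 YY, 2 Yy → 4 Y_ (out of 4)
Genotype classes (out of 4 × 4 = 16): W_Y_ = 2×4 = 8; wwY_ = 2×4 = 8
Apply the phenotype rules: W_Y_ (8) → white; wwY_ (8) → yellow
Phenotype counts (out of 16): 8 white, 8 yellow
yellow: 8 out of 16 → fraction 1/2
Expected count = 1/2 × 2224 = 1112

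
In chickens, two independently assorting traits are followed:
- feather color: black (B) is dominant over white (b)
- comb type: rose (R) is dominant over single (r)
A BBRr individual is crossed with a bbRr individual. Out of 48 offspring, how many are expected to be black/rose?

Dihybrid cross BBRr × bbRr — consider each gene separately:
feather color: BB × bb → 4 Bb → 4 B_ (out of 4)
comb type: Rr × Rr → 1 RR, 2 Rr, 1 rr → 3 R_ : 1 rr (out of 4)
Combine (counts out of 4 × 4 = 16): black/rose (B_R_) = 4×3 = 12; black/single (B_rr) = 4×1 = 4
Phenotype counts (out of 16): 12 black/rose, 4 black/single
black/rose: 12 out of 16 → fraction 3/4
Expected count = 3/4 × 48 = 36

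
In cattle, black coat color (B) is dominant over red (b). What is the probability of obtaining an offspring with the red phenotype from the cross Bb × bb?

Punnett square for Bb × bb:
Offspring genotypes: 2 Bb, 2 bb
Total offspring: 4
Count with target: 2
Probability: 2/4 = 1/2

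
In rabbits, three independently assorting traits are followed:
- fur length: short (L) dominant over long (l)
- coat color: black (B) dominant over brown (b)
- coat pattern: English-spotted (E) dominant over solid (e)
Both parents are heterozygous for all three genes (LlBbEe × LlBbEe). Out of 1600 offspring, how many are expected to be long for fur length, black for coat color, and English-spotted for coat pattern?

Trihybrid cross: LlBbEe × LlBbEe
Each trait segregates independently with a 3:1 phenotypic ratio, so each gene contributes 3/4 (dominant) or 1/4 (recessive).
Target: long (fur length), black (coat color), English-spotted (coat pattern)
Probability = product of independent per-trait probabilities
= 1/4 × 3/4 × 3/4 = 9/64
Expected count = 9/64 × 1600 = 225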